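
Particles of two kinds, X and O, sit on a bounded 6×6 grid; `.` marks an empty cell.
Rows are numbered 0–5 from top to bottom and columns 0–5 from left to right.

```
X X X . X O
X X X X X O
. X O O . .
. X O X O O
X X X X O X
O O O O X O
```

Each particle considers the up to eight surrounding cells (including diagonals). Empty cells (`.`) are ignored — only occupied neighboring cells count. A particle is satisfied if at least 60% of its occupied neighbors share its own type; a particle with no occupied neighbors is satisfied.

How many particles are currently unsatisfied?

21

(0,0)X 3/3 ✓
(0,1)X 5/5 ✓
(0,2)X 4/4 ✓
(0,4)X 2/4 ✗
(0,5)O 1/3 ✗
(1,0)X 4/4 ✓
(1,1)X 6/7 ✓
(1,2)X 5/7 ✓
(1,3)X 4/6 ✓
(1,4)X 2/5 ✗
(1,5)O 1/3 ✗
(2,1)X 4/6 ✓
(2,2)O 2/8 ✗
(2,3)O 3/7 ✗
(3,1)X 4/6 ✓
(3,2)O 2/8 ✗
(3,3)X 2/7 ✗
(3,4)O 3/6 ✗
(3,5)O 2/3 ✓
(4,0)X 2/4 ✗
(4,1)X 3/7 ✗
(4,2)X 4/8 ✗
(4,3)X 3/8 ✗
(4,4)O 4/8 ✗
(4,5)X 1/5 ✗
(5,0)O 1/3 ✗
(5,1)O 2/5 ✗
(5,2)O 2/5 ✗
(5,3)O 2/5 ✗
(5,4)X 2/5 ✗
(5,5)O 1/3 ✗
Unsatisfied: (0,4), (0,5), (1,4), (1,5), (2,2), (2,3), (3,2), (3,3), (3,4), (4,0), (4,1), (4,2), (4,3), (4,4), (4,5), (5,0), (5,1), (5,2), (5,3), (5,4), (5,5) — 21 in total.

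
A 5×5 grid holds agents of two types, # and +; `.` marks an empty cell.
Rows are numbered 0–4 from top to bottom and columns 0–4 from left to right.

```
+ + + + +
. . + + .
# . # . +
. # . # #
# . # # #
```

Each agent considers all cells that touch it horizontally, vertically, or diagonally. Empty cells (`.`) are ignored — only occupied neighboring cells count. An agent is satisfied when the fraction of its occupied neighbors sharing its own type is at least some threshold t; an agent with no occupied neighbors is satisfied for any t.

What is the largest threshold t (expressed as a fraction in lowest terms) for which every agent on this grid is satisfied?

1/3

(0,0)+ 1/1
(0,1)+ 3/3
(0,2)+ 4/4
(0,3)+ 4/4
(0,4)+ 2/2
(1,2)+ 4/5
(1,3)+ 5/6
(2,0)# 1/1
(2,2)# 2/4
(2,4)+ 1/3
(3,1)# 4/4
(3,3)# 5/6
(3,4)# 3/4
(4,0)# 1/1
(4,2)# 3/3
(4,3)# 4/4
(4,4)# 3/3
The smallest same-type fraction is 1/3 at (2,4), which reduces to 1/3. Any threshold above that leaves this agent unsatisfied.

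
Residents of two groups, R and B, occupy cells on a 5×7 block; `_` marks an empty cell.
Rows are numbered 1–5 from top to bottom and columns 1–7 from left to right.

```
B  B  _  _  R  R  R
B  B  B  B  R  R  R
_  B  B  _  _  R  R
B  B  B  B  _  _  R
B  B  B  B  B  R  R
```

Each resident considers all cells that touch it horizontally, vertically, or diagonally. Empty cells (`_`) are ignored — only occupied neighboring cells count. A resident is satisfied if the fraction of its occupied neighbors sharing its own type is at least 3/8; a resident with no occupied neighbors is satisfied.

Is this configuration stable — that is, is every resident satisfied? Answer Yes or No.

Row 1: (1,1)B 3/3 ✓ · (1,2)B 4/4 ✓ · (1,5)R 3/4 ✓ · (1,6)R 5/5 ✓ · (1,7)R 3/3 ✓
Row 2: (2,1)B 4/4 ✓ · (2,2)B 6/6 ✓ · (2,3)B 5/5 ✓ · (2,4)B 2/4 ✓ · (2,5)R 4/5 ✓ · (2,6)R 7/7 ✓ · (2,7)R 5/5 ✓
Row 3: (3,2)B 7/7 ✓ · (3,3)B 7/7 ✓ · (3,6)R 5/5 ✓ · (3,7)R 4/4 ✓
Row 4: (4,1)B 4/4 ✓ · (4,2)B 7/7 ✓ · (4,3)B 7/7 ✓ · (4,4)B 5/5 ✓ · (4,7)R 4/4 ✓
Row 5: (5,1)B 3/3 ✓ · (5,2)B 5/5 ✓ · (5,3)B 5/5 ✓ · (5,4)B 4/4 ✓ · (5,5)B 2/3 ✓ · (5,6)R 2/3 ✓ · (5,7)R 2/2 ✓
All meet the threshold, so the configuration is stable.

Yes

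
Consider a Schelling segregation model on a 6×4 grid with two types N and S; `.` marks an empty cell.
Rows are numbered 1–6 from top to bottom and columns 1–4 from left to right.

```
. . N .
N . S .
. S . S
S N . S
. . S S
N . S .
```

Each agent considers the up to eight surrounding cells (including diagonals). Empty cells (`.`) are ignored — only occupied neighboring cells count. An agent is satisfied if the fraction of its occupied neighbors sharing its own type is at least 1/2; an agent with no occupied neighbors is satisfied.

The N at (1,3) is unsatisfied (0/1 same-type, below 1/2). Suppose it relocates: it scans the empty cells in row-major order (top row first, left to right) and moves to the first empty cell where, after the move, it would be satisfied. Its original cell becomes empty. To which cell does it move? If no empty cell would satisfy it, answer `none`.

Vacating (1,3). Empty cells in order:
  (1,1): 1/1 same-type → satisfied — stop here.

(1,1)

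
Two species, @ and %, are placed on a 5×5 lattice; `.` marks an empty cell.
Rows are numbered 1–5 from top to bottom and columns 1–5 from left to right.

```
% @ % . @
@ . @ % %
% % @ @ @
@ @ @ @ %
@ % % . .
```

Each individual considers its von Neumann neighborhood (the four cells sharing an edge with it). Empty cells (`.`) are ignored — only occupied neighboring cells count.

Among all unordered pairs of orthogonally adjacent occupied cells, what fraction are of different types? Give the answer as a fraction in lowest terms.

Scan each occupied cell's neighbors to the right and below so each pair is counted once.
From row 1: 5 unlike of 5 pairs (running 5/5).
From row 2: 4 unlike of 6 pairs (running 9/11).
From row 3: 4 unlike of 9 pairs (running 13/20).
From row 4: 3 unlike of 7 pairs (running 16/27).
From row 5: 1 unlike of 2 pairs (running 17/29).
Total adjacent occupied pairs: 29; unlike-type pairs: 17.
17/29 is already in lowest terms.

17/29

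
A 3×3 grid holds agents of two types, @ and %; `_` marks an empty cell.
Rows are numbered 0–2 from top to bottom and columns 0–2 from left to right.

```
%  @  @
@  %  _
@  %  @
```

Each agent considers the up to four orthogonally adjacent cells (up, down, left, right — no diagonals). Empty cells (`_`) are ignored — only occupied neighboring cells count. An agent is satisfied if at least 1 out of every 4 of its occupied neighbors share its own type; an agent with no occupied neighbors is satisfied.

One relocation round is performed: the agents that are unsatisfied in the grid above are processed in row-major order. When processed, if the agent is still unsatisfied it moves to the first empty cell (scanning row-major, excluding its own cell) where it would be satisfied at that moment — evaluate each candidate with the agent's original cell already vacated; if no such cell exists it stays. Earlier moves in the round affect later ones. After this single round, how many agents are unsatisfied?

0

Initially unsatisfied (in order): (0,0), (2,2).
  (0,0) → (1,2).
  (2,2) → (0,0).
Resulting grid:
@ @ @
@ % %
@ % _
All satisfied now.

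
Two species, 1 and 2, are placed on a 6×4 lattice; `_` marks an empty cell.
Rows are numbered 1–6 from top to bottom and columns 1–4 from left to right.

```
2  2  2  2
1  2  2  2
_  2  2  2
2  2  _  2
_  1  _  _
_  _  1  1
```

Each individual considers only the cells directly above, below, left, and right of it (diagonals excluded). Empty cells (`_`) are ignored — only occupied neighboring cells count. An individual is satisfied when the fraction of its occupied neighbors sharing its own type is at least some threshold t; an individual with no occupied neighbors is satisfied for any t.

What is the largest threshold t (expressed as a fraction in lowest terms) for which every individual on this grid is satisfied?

Row 1: (1,1)2 1/2 · (1,2)2 3/3 · (1,3)2 3/3 · (1,4)2 2/2
Row 2: (2,1)1 0/2 · (2,2)2 3/4 · (2,3)2 4/4 · (2,4)2 3/3
Row 3: (3,2)2 3/3 · (3,3)2 3/3 · (3,4)2 3/3
Row 4: (4,1)2 1/1 · (4,2)2 2/3 · (4,4)2 1/1
Row 5: (5,2)1 0/1
Row 6: (6,3)1 1/1 · (6,4)1 1/1
The smallest same-type fraction is 0/2 at (2,1), which reduces to 0/1. Any threshold above that leaves this individual unsatisfied.

0/1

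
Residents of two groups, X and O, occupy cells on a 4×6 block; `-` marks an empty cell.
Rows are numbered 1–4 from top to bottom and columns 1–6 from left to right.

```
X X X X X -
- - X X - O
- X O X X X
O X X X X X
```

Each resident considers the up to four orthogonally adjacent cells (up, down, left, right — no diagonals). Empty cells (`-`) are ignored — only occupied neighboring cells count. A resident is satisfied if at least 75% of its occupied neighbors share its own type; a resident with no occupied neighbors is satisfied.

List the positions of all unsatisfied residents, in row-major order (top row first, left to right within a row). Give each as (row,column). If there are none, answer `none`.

(1,1)X 1/1 ok
(1,2)X 2/2 ok
(1,3)X 3/3 ok
(1,4)X 3/3 ok
(1,5)X 1/1 ok
(2,3)X 2/3 unhappy
(2,4)X 3/3 ok
(2,6)O 0/1 unhappy
(3,2)X 1/2 unhappy
(3,3)O 0/4 unhappy
(3,4)X 3/4 ok
(3,5)X 3/3 ok
(3,6)X 2/3 unhappy
(4,1)O 0/1 unhappy
(4,2)X 2/3 unhappy
(4,3)X 2/3 unhappy
(4,4)X 3/3 ok
(4,5)X 3/3 ok
(4,6)X 2/2 ok

(2,3), (2,6), (3,2), (3,3), (3,6), (4,1), (4,2), (4,3)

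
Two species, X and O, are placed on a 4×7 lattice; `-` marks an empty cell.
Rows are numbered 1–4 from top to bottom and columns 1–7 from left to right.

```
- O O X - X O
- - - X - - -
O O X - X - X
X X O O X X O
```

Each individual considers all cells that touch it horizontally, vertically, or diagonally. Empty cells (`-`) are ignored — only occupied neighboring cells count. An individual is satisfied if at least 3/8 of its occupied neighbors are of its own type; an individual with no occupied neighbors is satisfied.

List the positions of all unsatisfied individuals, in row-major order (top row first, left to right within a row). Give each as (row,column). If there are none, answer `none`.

(1,3), (1,6), (1,7), (3,1), (4,1), (4,4), (4,7)

(1,2)O 1/1 ok
(1,3)O 1/3 unhappy
(1,4)X 1/2 ok
(1,6)X 0/1 unhappy
(1,7)O 0/1 unhappy
(2,4)X 3/4 ok
(3,1)O 1/3 unhappy
(3,2)O 2/5 ok
(3,3)X 2/5 ok
(3,5)X 3/4 ok
(3,7)X 1/2 ok
(4,1)X 1/3 unhappy
(4,2)X 2/5 ok
(4,3)O 2/4 ok
(4,4)O 1/4 unhappy
(4,5)X 2/3 ok
(4,6)X 3/4 ok
(4,7)O 0/2 unhappy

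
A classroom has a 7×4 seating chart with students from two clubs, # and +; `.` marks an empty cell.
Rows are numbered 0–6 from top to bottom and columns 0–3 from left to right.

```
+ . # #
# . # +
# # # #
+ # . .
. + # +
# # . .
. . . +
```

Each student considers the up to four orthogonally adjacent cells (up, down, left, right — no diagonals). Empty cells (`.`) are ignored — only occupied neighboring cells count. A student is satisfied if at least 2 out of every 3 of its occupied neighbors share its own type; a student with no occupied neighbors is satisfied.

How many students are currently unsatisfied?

11

Row 0: (0,0)+ 0/1 not · (0,2)# 2/2 satisfied · (0,3)# 1/2 not
Row 1: (1,0)# 1/2 not · (1,2)# 2/3 satisfied · (1,3)+ 0/3 not
Row 2: (2,0)# 2/3 satisfied · (2,1)# 3/3 satisfied · (2,2)# 3/3 satisfied · (2,3)# 1/2 not
Row 3: (3,0)+ 0/2 not · (3,1)# 1/3 not
Row 4: (4,1)+ 0/3 not · (4,2)# 0/2 not · (4,3)+ 0/1 not
Row 5: (5,0)# 1/1 satisfied · (5,1)# 1/2 not
Row 6: (6,3)+ 0/0 satisfied
Unsatisfied: (0,0), (0,3), (1,0), (1,3), (2,3), (3,0), (3,1), (4,1), (4,2), (4,3), (5,1) — 11 in total.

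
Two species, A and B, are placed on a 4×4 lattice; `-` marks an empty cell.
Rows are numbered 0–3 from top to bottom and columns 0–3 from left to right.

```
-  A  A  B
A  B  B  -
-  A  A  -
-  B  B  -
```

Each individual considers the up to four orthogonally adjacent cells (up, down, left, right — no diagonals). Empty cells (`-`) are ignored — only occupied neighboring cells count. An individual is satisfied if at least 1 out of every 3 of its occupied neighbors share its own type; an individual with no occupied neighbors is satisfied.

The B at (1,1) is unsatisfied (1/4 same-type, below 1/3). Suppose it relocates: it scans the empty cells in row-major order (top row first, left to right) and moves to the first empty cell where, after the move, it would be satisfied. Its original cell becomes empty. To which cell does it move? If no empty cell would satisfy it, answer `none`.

Vacating (1,1). Empty cells in order:
  (0,0): 0/2 same-type → still unsatisfied.
  (1,3): 2/2 same-type → satisfied — stop here.

(1,3)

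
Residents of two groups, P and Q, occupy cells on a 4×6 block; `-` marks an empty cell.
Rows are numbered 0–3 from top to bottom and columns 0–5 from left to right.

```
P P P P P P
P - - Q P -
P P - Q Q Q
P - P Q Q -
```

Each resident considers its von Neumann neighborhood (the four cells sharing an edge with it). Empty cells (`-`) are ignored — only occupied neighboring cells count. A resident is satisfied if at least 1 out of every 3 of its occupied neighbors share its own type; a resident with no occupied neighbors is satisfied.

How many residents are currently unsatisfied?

(0,0)P 2/2 ✓
(0,1)P 2/2 ✓
(0,2)P 2/2 ✓
(0,3)P 2/3 ✓
(0,4)P 3/3 ✓
(0,5)P 1/1 ✓
(1,0)P 2/2 ✓
(1,3)Q 1/3 ✓
(1,4)P 1/3 ✓
(2,0)P 3/3 ✓
(2,1)P 1/1 ✓
(2,3)Q 3/3 ✓
(2,4)Q 3/4 ✓
(2,5)Q 1/1 ✓
(3,0)P 1/1 ✓
(3,2)P 0/1 ✗
(3,3)Q 2/3 ✓
(3,4)Q 2/2 ✓
Unsatisfied: (3,2) — 1 in total.

1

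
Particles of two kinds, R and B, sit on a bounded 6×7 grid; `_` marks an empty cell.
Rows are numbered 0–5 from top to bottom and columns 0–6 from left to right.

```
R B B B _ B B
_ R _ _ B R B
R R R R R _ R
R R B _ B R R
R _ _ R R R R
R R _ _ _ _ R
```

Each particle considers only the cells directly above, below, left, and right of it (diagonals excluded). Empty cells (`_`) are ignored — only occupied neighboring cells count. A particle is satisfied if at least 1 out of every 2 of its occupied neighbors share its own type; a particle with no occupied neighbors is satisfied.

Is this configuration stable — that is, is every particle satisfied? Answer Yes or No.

No

Row 0: (0,0)R 0/1 not · (0,1)B 1/3 not · (0,2)B 2/2 satisfied · (0,3)B 1/1 satisfied · (0,5)B 1/2 satisfied · (0,6)B 2/2 satisfied
Row 1: (1,1)R 1/2 satisfied · (1,4)B 0/2 not · (1,5)R 0/3 not · (1,6)B 1/3 not
Row 2: (2,0)R 2/2 satisfied · (2,1)R 4/4 satisfied · (2,2)R 2/3 satisfied · (2,3)R 2/2 satisfied · (2,4)R 1/3 not · (2,6)R 1/2 satisfied
Row 3: (3,0)R 3/3 satisfied · (3,1)R 2/3 satisfied · (3,2)B 0/2 not · (3,4)B 0/3 not · (3,5)R 2/3 satisfied · (3,6)R 3/3 satisfied
Row 4: (4,0)R 2/2 satisfied · (4,3)R 1/1 satisfied · (4,4)R 2/3 satisfied · (4,5)R 3/3 satisfied · (4,6)R 3/3 satisfied
Row 5: (5,0)R 2/2 satisfied · (5,1)R 1/1 satisfied · (5,6)R 1/1 satisfied
For instance (0,0) has only 0/1 same-type neighbors, below 1/2.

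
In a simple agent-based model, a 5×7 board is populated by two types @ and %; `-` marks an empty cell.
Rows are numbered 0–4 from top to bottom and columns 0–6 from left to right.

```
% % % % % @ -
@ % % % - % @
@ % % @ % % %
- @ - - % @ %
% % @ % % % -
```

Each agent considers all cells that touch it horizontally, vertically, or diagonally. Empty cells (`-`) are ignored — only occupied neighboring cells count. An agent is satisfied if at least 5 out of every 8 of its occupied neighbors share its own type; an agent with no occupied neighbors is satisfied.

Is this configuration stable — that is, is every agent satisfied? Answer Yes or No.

No

Row 0: (0,0)% 2/3 ✓ · (0,1)% 4/5 ✓ · (0,2)% 5/5 ✓ · (0,3)% 4/4 ✓ · (0,4)% 3/4 ✓ · (0,5)@ 1/3 ✗
Row 1: (1,0)@ 1/5 ✗ · (1,1)% 6/8 ✓ · (1,2)% 7/8 ✓ · (1,3)% 6/7 ✓ · (1,5)% 4/6 ✓ · (1,6)@ 1/4 ✗
Row 2: (2,0)@ 2/4 ✗ · (2,1)% 3/6 ✗ · (2,2)% 4/6 ✓ · (2,3)@ 0/5 ✗ · (2,4)% 4/6 ✓ · (2,5)% 5/7 ✓ · (2,6)% 3/5 ✗
Row 3: (3,1)@ 2/6 ✗ · (3,4)% 5/7 ✓ · (3,5)@ 0/7 ✗ · (3,6)% 3/4 ✓
Row 4: (4,0)% 1/2 ✗ · (4,1)% 1/3 ✗ · (4,2)@ 1/3 ✗ · (4,3)% 2/3 ✓ · (4,4)% 3/4 ✓ · (4,5)% 3/4 ✓
For instance (0,5) has only 1/3 same-type neighbors, below 5/8.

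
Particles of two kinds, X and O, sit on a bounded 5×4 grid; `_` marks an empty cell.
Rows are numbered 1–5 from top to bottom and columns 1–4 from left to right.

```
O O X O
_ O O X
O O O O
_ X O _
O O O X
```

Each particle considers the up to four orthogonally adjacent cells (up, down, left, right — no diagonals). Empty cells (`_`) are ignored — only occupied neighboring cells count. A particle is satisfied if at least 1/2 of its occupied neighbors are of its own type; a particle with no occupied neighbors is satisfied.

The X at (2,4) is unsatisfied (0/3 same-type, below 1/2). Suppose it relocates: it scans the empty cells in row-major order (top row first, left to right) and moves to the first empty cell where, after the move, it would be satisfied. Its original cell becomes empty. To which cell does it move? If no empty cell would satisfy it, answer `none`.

none

Vacating (2,4). Empty cells in order:
  (2,1): 0/3 same-type → still unsatisfied.
  (4,1): 1/3 same-type → still unsatisfied.
  (4,4): 1/3 same-type → still unsatisfied.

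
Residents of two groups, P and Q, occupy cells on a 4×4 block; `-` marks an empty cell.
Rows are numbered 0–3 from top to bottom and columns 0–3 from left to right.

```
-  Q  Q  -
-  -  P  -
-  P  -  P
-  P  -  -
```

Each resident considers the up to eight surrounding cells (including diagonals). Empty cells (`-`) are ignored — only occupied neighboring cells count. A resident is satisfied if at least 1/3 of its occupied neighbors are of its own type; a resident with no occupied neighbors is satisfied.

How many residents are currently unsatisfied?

Row 0: (0,1)Q 1/2 ok · (0,2)Q 1/2 ok
Row 1: (1,2)P 2/4 ok
Row 2: (2,1)P 2/2 ok · (2,3)P 1/1 ok
Row 3: (3,1)P 1/1 ok
Every one meets the threshold.

0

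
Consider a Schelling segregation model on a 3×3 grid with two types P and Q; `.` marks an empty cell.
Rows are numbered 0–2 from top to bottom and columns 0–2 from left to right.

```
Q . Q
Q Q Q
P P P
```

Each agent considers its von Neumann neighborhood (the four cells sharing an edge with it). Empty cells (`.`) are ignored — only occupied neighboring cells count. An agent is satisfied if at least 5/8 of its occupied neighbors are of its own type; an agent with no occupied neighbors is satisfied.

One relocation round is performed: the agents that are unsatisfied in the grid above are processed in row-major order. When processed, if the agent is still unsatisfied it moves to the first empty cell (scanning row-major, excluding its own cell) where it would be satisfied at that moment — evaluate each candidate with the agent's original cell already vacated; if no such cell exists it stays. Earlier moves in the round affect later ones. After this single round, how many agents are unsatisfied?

Initially unsatisfied (in order): (2,0), (2,2).
  (2,0): no empty cell satisfies it; stays.
  (2,2): no empty cell satisfies it; stays.
Resulting grid:
Q . Q
Q Q Q
P P P
Unsatisfied now: (2,0), (2,2).

2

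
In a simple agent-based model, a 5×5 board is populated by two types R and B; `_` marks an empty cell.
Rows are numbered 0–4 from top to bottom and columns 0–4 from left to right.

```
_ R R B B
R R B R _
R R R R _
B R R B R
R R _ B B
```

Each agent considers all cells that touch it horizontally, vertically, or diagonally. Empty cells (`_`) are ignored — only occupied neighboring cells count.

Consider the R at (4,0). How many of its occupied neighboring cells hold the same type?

2

Occupied neighbors of (4,0): (3,0)=B, (3,1)=R, (4,1)=R.
Same type (R): 2 of 3.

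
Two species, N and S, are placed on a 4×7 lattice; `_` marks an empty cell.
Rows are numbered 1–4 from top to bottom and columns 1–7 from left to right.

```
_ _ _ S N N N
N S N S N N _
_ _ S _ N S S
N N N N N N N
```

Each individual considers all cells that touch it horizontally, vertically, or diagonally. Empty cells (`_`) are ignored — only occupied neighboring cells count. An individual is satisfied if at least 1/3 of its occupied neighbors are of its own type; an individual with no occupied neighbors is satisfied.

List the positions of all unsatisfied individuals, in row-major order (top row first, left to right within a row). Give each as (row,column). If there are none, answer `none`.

(1,4), (2,1), (2,3), (3,6), (3,7)

Row 1: (1,4)S 1/4 ✗ · (1,5)N 3/5 ✓ · (1,6)N 4/4 ✓ · (1,7)N 2/2 ✓
Row 2: (2,1)N 0/1 ✗ · (2,2)S 1/3 ✓ · (2,3)N 0/4 ✗ · (2,4)S 2/6 ✓ · (2,5)N 4/7 ✓ · (2,6)N 5/7 ✓
Row 3: (3,3)S 2/6 ✓ · (3,5)N 5/7 ✓ · (3,6)S 1/7 ✗ · (3,7)S 1/4 ✗
Row 4: (4,1)N 1/1 ✓ · (4,2)N 2/3 ✓ · (4,3)N 2/3 ✓ · (4,4)N 3/4 ✓ · (4,5)N 3/4 ✓ · (4,6)N 3/5 ✓ · (4,7)N 1/3 ✓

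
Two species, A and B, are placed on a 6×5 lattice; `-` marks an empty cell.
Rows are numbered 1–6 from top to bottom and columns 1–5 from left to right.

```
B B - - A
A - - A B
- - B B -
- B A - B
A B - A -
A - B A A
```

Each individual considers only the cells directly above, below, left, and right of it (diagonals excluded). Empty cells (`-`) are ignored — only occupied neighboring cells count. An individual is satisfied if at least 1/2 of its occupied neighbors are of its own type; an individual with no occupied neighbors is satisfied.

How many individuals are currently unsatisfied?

6

(1,1)B 1/2 ok
(1,2)B 1/1 ok
(1,5)A 0/1 unhappy
(2,1)A 0/1 unhappy
(2,4)A 0/2 unhappy
(2,5)B 0/2 unhappy
(3,3)B 1/2 ok
(3,4)B 1/2 ok
(4,2)B 1/2 ok
(4,3)A 0/2 unhappy
(4,5)B 0/0 ok
(5,1)A 1/2 ok
(5,2)B 1/2 ok
(5,4)A 1/1 ok
(6,1)A 1/1 ok
(6,3)B 0/1 unhappy
(6,4)A 2/3 ok
(6,5)A 1/1 ok
Unsatisfied: (1,5), (2,1), (2,4), (2,5), (4,3), (6,3) — 6 in total.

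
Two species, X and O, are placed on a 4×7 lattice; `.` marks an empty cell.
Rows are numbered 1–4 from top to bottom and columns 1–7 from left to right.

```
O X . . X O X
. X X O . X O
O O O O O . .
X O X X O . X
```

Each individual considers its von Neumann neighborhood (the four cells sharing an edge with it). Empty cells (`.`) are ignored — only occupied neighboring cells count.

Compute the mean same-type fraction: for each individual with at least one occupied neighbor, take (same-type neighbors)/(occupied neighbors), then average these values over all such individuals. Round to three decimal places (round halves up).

0.350

Row 1: (1,1)O 0/1 · (1,2)X 1/2 · (1,5)X 0/1 · (1,6)O 0/3 · (1,7)X 0/2
Row 2: (2,2)X 2/3 · (2,3)X 1/3 · (2,4)O 1/2 · (2,6)X 0/2 · (2,7)O 0/2
Row 3: (3,1)O 1/2 · (3,2)O 3/4 · (3,3)O 2/4 · (3,4)O 3/4 · (3,5)O 2/2
Row 4: (4,1)X 0/2 · (4,2)O 1/3 · (4,3)X 1/3 · (4,4)X 1/3 · (4,5)O 1/2 · (4,7)X — no occupied neighbors
Sum over 20 individuals: 0/1 + 1/2 + 0/1 + 0/3 + 0/2 + 2/3 + 1/3 + 1/2 + 0/2 + 0/2 + 1/2 + 3/4 + 2/4 + 3/4 + 2/2 + 0/2 + 1/3 + 1/3 + 1/3 + 1/2 = 7; mean = 7 ÷ 20 = 7/20 = 0.35 → 0.350.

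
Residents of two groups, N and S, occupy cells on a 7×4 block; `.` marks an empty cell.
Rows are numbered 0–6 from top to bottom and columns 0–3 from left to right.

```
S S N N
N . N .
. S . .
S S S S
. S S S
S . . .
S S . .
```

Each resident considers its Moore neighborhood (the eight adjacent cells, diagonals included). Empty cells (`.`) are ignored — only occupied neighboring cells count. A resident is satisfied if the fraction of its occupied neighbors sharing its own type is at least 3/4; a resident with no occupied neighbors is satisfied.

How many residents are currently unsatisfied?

6

(0,0)S 1/2 ✗
(0,1)S 1/4 ✗
(0,2)N 2/3 ✗
(0,3)N 2/2 ✓
(1,0)N 0/3 ✗
(1,2)N 2/4 ✗
(2,1)S 3/5 ✗
(3,0)S 3/3 ✓
(3,1)S 5/5 ✓
(3,2)S 6/6 ✓
(3,3)S 3/3 ✓
(4,1)S 5/5 ✓
(4,2)S 5/5 ✓
(4,3)S 3/3 ✓
(5,0)S 3/3 ✓
(6,0)S 2/2 ✓
(6,1)S 2/2 ✓
Unsatisfied: (0,0), (0,1), (0,2), (1,0), (1,2), (2,1) — 6 in total.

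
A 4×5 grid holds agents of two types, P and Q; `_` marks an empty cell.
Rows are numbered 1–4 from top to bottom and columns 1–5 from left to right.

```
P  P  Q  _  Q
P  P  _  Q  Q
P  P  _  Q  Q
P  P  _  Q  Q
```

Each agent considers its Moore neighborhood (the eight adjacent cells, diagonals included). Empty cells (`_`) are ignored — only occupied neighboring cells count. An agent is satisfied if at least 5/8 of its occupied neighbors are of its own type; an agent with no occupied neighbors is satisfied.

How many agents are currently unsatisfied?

(1,1)P 3/3 ✓
(1,2)P 3/4 ✓
(1,3)Q 1/3 ✗
(1,5)Q 2/2 ✓
(2,1)P 5/5 ✓
(2,2)P 5/6 ✓
(2,4)Q 5/5 ✓
(2,5)Q 4/4 ✓
(3,1)P 5/5 ✓
(3,2)P 5/5 ✓
(3,4)Q 5/5 ✓
(3,5)Q 5/5 ✓
(4,1)P 3/3 ✓
(4,2)P 3/3 ✓
(4,4)Q 3/3 ✓
(4,5)Q 3/3 ✓
Unsatisfied: (1,3) — 1 in total.

1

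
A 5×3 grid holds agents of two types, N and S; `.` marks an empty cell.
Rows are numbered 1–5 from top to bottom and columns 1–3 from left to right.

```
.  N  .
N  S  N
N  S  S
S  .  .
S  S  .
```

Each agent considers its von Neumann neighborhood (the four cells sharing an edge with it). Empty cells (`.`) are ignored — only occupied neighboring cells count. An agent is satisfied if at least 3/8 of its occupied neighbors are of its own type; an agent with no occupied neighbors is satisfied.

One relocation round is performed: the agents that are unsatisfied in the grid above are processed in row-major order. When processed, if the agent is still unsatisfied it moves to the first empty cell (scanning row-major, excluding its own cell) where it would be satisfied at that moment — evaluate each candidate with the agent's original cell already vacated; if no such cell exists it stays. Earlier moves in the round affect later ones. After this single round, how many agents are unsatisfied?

Initially unsatisfied (in order): (1,2), (2,2), (2,3), (3,1).
  (1,2) → (1,1).
  (2,2) → (4,2).
  (2,3) → (1,2).
  (3,1) → (1,3).
Resulting grid:
N N N
N . .
. S S
S S .
S S .
All satisfied now.

0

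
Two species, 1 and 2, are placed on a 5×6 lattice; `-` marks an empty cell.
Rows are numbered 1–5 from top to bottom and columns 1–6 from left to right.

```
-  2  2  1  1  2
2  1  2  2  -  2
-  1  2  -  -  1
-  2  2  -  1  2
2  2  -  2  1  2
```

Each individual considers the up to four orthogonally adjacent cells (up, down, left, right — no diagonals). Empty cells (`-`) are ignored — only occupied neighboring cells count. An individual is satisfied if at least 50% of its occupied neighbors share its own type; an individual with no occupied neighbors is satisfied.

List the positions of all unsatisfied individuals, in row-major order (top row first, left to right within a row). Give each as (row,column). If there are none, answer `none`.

(1,2)2 1/2 ok
(1,3)2 2/3 ok
(1,4)1 1/3 unhappy
(1,5)1 1/2 ok
(1,6)2 1/2 ok
(2,1)2 0/1 unhappy
(2,2)1 1/4 unhappy
(2,3)2 3/4 ok
(2,4)2 1/2 ok
(2,6)2 1/2 ok
(3,2)1 1/3 unhappy
(3,3)2 2/3 ok
(3,6)1 0/2 unhappy
(4,2)2 2/3 ok
(4,3)2 2/2 ok
(4,5)1 1/2 ok
(4,6)2 1/3 unhappy
(5,1)2 1/1 ok
(5,2)2 2/2 ok
(5,4)2 0/1 unhappy
(5,5)1 1/3 unhappy
(5,6)2 1/2 ok

(1,4), (2,1), (2,2), (3,2), (3,6), (4,6), (5,4), (5,5)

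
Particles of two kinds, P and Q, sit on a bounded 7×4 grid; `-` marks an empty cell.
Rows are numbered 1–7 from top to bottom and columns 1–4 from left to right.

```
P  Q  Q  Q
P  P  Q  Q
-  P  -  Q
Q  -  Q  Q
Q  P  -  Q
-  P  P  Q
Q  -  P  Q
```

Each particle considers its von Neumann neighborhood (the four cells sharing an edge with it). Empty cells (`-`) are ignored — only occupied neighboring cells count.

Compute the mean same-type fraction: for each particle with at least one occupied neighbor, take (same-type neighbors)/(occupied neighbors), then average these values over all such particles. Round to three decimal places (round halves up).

0.778

Row 1: (1,1)P 1/2 · (1,2)Q 1/3 · (1,3)Q 3/3 · (1,4)Q 2/2
Row 2: (2,1)P 2/2 · (2,2)P 2/4 · (2,3)Q 2/3 · (2,4)Q 3/3
Row 3: (3,2)P 1/1 · (3,4)Q 2/2
Row 4: (4,1)Q 1/1 · (4,3)Q 1/1 · (4,4)Q 3/3
Row 5: (5,1)Q 1/2 · (5,2)P 1/2 · (5,4)Q 2/2
Row 6: (6,2)P 2/2 · (6,3)P 2/3 · (6,4)Q 2/3
Row 7: (7,1)Q — no occupied neighbors · (7,3)P 1/2 · (7,4)Q 1/2
Sum over 21 particles: 1/2 + 1/3 + 3/3 + 2/2 + 2/2 + 2/4 + 2/3 + 3/3 + 1/1 + 2/2 + 1/1 + 1/1 + 3/3 + 1/2 + 1/2 + 2/2 + 2/2 + 2/3 + 2/3 + 1/2 + 1/2 = 49/3; mean = 49/3 ÷ 21 = 7/9 = 0.777777… → 0.778.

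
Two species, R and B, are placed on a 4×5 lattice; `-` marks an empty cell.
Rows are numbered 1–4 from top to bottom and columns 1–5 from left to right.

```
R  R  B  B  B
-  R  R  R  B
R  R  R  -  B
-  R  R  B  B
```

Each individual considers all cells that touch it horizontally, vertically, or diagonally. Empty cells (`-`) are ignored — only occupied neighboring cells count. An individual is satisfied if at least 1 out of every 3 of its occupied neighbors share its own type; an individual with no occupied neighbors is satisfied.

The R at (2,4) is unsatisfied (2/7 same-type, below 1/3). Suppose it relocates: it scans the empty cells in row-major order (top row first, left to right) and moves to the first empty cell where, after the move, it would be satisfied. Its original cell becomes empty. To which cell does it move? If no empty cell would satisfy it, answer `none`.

Vacating (2,4). Empty cells in order:
  (2,1): 5/5 same-type → satisfied — stop here.

(2,1)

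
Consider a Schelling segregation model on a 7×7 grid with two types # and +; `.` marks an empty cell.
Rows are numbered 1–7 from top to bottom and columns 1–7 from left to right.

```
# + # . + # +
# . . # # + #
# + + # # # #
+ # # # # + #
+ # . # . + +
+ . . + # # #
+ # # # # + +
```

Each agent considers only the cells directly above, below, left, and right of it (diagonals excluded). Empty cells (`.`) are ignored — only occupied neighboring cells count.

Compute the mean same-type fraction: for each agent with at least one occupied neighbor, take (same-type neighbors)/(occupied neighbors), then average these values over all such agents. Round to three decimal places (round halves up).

0.492

(1,1)# 1/2
(1,2)+ 0/2
(1,3)# 0/1
(1,5)+ 0/2
(1,6)# 0/3
(1,7)+ 0/2
(2,1)# 2/2
(2,4)# 2/2
(2,5)# 2/4
(2,6)+ 0/4
(2,7)# 1/3
(3,1)# 1/3
(3,2)+ 1/3
(3,3)+ 1/3
(3,4)# 3/4
(3,5)# 4/4
(3,6)# 2/4
(3,7)# 3/3
(4,1)+ 1/3
(4,2)# 2/4
(4,3)# 2/3
(4,4)# 4/4
(4,5)# 2/3
(4,6)+ 1/4
(4,7)# 1/3
(5,1)+ 2/3
(5,2)# 1/2
(5,4)# 1/2
(5,6)+ 2/3
(5,7)+ 1/3
(6,1)+ 2/2
(6,4)+ 0/3
(6,5)# 2/3
(6,6)# 2/4
(6,7)# 1/3
(7,1)+ 1/2
(7,2)# 1/2
(7,3)# 2/2
(7,4)# 2/3
(7,5)# 2/3
(7,6)+ 1/3
(7,7)+ 1/2
Sum over 42 agents: 1/2 + 0/2 + 0/1 + 0/2 + 0/3 + 0/2 + 2/2 + 2/2 + 2/4 + 0/4 + 1/3 + 1/3 + 1/3 + 1/3 + 3/4 + 4/4 + 2/4 + 3/3 + 1/3 + 2/4 + 2/3 + 4/4 + 2/3 + 1/4 + 1/3 + 2/3 + 1/2 + 1/2 + 2/3 + 1/3 + 2/2 + 0/3 + 2/3 + 2/4 + 1/3 + 1/2 + 1/2 + 2/2 + 2/3 + 2/3 + 1/3 + 1/2 = 62/3; mean = 62/3 ÷ 42 = 31/63 = 0.492063… → 0.492.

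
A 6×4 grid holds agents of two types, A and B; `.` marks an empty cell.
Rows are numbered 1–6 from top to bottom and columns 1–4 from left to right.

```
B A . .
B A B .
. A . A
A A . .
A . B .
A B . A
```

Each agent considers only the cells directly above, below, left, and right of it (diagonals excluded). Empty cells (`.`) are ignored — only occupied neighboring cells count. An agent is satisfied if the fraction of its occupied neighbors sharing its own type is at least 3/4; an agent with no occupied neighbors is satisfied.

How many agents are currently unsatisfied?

7

(1,1)B 1/2 not
(1,2)A 1/2 not
(2,1)B 1/2 not
(2,2)A 2/4 not
(2,3)B 0/1 not
(3,2)A 2/2 satisfied
(3,4)A 0/0 satisfied
(4,1)A 2/2 satisfied
(4,2)A 2/2 satisfied
(5,1)A 2/2 satisfied
(5,3)B 0/0 satisfied
(6,1)A 1/2 not
(6,2)B 0/1 not
(6,4)A 0/0 satisfied
Unsatisfied: (1,1), (1,2), (2,1), (2,2), (2,3), (6,1), (6,2) — 7 in total.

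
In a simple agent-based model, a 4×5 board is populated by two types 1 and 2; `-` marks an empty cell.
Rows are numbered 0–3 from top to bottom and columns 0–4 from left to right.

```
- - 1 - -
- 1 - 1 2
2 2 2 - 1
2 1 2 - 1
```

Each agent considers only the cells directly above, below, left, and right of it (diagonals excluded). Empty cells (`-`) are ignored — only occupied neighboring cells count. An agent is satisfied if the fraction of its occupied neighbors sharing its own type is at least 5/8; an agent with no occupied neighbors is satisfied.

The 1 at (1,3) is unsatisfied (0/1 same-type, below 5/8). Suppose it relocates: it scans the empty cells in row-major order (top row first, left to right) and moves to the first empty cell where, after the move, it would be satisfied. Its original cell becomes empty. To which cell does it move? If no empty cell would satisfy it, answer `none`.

(0,0)

Vacating (1,3). Empty cells in order:
  (0,0): 0/0 same-type → satisfied — stop here.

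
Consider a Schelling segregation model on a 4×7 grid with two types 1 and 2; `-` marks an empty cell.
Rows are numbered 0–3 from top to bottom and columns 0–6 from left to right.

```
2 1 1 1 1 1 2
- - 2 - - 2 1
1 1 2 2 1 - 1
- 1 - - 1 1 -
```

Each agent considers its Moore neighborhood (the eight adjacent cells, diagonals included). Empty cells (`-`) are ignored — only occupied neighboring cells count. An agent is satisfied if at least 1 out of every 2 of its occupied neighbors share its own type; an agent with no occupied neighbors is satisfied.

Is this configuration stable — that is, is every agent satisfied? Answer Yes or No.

Row 0: (0,0)2 0/1 unhappy · (0,1)1 1/3 unhappy · (0,2)1 2/3 ok · (0,3)1 2/3 ok · (0,4)1 2/3 ok · (0,5)1 2/4 ok · (0,6)2 1/3 unhappy
Row 1: (1,2)2 2/6 unhappy · (1,5)2 1/6 unhappy · (1,6)1 2/4 ok
Row 2: (2,0)1 2/2 ok · (2,1)1 2/4 ok · (2,2)2 2/4 ok · (2,3)2 2/4 ok · (2,4)1 2/4 ok · (2,6)1 2/3 ok
Row 3: (3,1)1 2/3 ok · (3,4)1 2/3 ok · (3,5)1 3/3 ok
For instance (0,0) has only 0/1 same-type neighbors, below 1/2.

No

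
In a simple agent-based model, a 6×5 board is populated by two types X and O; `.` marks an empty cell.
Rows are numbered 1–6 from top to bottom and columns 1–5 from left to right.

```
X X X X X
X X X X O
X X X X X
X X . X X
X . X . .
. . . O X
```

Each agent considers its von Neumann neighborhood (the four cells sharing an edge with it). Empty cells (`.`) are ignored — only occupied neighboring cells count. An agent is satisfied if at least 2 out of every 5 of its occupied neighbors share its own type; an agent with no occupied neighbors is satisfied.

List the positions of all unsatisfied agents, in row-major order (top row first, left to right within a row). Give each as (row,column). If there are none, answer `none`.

(2,5), (6,4), (6,5)

(1,1)X 2/2 ok
(1,2)X 3/3 ok
(1,3)X 3/3 ok
(1,4)X 3/3 ok
(1,5)X 1/2 ok
(2,1)X 3/3 ok
(2,2)X 4/4 ok
(2,3)X 4/4 ok
(2,4)X 3/4 ok
(2,5)O 0/3 unhappy
(3,1)X 3/3 ok
(3,2)X 4/4 ok
(3,3)X 3/3 ok
(3,4)X 4/4 ok
(3,5)X 2/3 ok
(4,1)X 3/3 ok
(4,2)X 2/2 ok
(4,4)X 2/2 ok
(4,5)X 2/2 ok
(5,1)X 1/1 ok
(5,3)X 0/0 ok
(6,4)O 0/1 unhappy
(6,5)X 0/1 unhappy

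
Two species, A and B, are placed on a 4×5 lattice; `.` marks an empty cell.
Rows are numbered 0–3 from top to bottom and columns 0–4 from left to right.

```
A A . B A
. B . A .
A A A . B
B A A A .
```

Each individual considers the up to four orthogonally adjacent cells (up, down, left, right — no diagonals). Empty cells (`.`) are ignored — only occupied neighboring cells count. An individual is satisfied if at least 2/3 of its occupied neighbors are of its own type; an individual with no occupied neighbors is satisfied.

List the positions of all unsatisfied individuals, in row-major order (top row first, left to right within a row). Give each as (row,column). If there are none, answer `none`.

(0,1), (0,3), (0,4), (1,1), (1,3), (2,0), (3,0)

Row 0: (0,0)A 1/1 ✓ · (0,1)A 1/2 ✗ · (0,3)B 0/2 ✗ · (0,4)A 0/1 ✗
Row 1: (1,1)B 0/2 ✗ · (1,3)A 0/1 ✗
Row 2: (2,0)A 1/2 ✗ · (2,1)A 3/4 ✓ · (2,2)A 2/2 ✓ · (2,4)B 0/0 ✓
Row 3: (3,0)B 0/2 ✗ · (3,1)A 2/3 ✓ · (3,2)A 3/3 ✓ · (3,3)A 1/1 ✓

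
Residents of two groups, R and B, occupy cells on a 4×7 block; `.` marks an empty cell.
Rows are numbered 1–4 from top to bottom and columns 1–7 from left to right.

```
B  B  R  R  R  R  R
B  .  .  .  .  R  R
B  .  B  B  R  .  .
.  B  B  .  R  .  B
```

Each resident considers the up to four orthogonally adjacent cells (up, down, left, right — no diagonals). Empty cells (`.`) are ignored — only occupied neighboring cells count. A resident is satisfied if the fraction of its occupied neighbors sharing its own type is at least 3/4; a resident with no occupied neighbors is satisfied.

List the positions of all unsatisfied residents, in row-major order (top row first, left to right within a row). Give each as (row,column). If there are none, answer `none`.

(1,1)B 2/2 ok
(1,2)B 1/2 unhappy
(1,3)R 1/2 unhappy
(1,4)R 2/2 ok
(1,5)R 2/2 ok
(1,6)R 3/3 ok
(1,7)R 2/2 ok
(2,1)B 2/2 ok
(2,6)R 2/2 ok
(2,7)R 2/2 ok
(3,1)B 1/1 ok
(3,3)B 2/2 ok
(3,4)B 1/2 unhappy
(3,5)R 1/2 unhappy
(4,2)B 1/1 ok
(4,3)B 2/2 ok
(4,5)R 1/1 ok
(4,7)B 0/0 ok

(1,2), (1,3), (3,4), (3,5)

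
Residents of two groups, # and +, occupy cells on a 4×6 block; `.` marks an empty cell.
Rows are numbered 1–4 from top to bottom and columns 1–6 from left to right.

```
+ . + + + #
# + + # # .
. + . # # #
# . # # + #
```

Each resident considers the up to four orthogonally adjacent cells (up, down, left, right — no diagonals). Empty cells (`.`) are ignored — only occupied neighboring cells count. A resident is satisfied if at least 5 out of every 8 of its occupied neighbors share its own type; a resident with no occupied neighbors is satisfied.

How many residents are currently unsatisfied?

7

Row 1: (1,1)+ 0/1 ✗ · (1,3)+ 2/2 ✓ · (1,4)+ 2/3 ✓ · (1,5)+ 1/3 ✗ · (1,6)# 0/1 ✗
Row 2: (2,1)# 0/2 ✗ · (2,2)+ 2/3 ✓ · (2,3)+ 2/3 ✓ · (2,4)# 2/4 ✗ · (2,5)# 2/3 ✓
Row 3: (3,2)+ 1/1 ✓ · (3,4)# 3/3 ✓ · (3,5)# 3/4 ✓ · (3,6)# 2/2 ✓
Row 4: (4,1)# 0/0 ✓ · (4,3)# 1/1 ✓ · (4,4)# 2/3 ✓ · (4,5)+ 0/3 ✗ · (4,6)# 1/2 ✗
Unsatisfied: (1,1), (1,5), (1,6), (2,1), (2,4), (4,5), (4,6) — 7 in total.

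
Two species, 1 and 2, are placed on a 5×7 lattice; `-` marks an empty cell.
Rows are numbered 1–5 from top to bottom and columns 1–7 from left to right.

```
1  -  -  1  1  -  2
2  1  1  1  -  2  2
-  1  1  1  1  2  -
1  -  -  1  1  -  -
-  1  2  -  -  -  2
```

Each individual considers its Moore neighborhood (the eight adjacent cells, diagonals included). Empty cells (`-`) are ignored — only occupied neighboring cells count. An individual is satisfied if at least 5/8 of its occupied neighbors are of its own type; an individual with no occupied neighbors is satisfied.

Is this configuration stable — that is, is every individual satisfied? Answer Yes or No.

Row 1: (1,1)1 1/2 not · (1,4)1 3/3 satisfied · (1,5)1 2/3 satisfied · (1,7)2 2/2 satisfied
Row 2: (2,1)2 0/3 not · (2,2)1 4/5 satisfied · (2,3)1 6/6 satisfied · (2,4)1 6/6 satisfied · (2,6)2 3/5 not · (2,7)2 3/3 satisfied
Row 3: (3,2)1 4/5 satisfied · (3,3)1 6/6 satisfied · (3,4)1 6/6 satisfied · (3,5)1 4/6 satisfied · (3,6)2 2/4 not
Row 4: (4,1)1 2/2 satisfied · (4,4)1 4/5 satisfied · (4,5)1 3/4 satisfied
Row 5: (5,2)1 1/2 not · (5,3)2 0/2 not · (5,7)2 0/0 satisfied
For instance (1,1) has only 1/2 same-type neighbors, below 5/8.

No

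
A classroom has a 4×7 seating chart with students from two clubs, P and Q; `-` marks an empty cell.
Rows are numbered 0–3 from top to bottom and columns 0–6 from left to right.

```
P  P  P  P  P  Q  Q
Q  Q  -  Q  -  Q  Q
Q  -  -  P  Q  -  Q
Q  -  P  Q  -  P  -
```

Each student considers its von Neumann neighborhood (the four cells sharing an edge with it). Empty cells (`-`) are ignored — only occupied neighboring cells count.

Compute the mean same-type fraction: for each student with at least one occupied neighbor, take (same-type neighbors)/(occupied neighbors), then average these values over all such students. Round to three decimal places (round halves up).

0.588

(0,0)P 1/2
(0,1)P 2/3
(0,2)P 2/2
(0,3)P 2/3
(0,4)P 1/2
(0,5)Q 2/3
(0,6)Q 2/2
(1,0)Q 2/3
(1,1)Q 1/2
(1,3)Q 0/2
(1,5)Q 2/2
(1,6)Q 3/3
(2,0)Q 2/2
(2,3)P 0/3
(2,4)Q 0/1
(2,6)Q 1/1
(3,0)Q 1/1
(3,2)P 0/1
(3,3)Q 0/2
(3,5)P — no occupied neighbors
Sum over 19 students: 1/2 + 2/3 + 2/2 + 2/3 + 1/2 + 2/3 + 2/2 + 2/3 + 1/2 + 0/2 + 2/2 + 3/3 + 2/2 + 0/3 + 0/1 + 1/1 + 1/1 + 0/1 + 0/2 = 67/6; mean = 67/6 ÷ 19 = 67/114 = 0.587719… → 0.588.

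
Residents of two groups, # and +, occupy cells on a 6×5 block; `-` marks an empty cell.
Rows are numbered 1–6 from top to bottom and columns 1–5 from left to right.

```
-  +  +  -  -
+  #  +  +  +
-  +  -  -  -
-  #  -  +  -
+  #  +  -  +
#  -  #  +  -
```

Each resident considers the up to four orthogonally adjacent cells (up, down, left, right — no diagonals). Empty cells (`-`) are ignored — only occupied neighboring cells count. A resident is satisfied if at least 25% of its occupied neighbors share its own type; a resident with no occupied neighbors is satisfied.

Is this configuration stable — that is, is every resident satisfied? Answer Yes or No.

No

(1,2)+ 1/2 satisfied
(1,3)+ 2/2 satisfied
(2,1)+ 0/1 not
(2,2)# 0/4 not
(2,3)+ 2/3 satisfied
(2,4)+ 2/2 satisfied
(2,5)+ 1/1 satisfied
(3,2)+ 0/2 not
(4,2)# 1/2 satisfied
(4,4)+ 0/0 satisfied
(5,1)+ 0/2 not
(5,2)# 1/3 satisfied
(5,3)+ 0/2 not
(5,5)+ 0/0 satisfied
(6,1)# 0/1 not
(6,3)# 0/2 not
(6,4)+ 0/1 not
For instance (2,1) has only 0/1 same-type neighbors, below 1/4.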